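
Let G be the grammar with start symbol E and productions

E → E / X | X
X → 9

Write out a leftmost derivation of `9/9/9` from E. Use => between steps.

E => E/X => E/X/X => X/X/X => 9/X/X => 9/9/X => 9/9/9

E => E/X   [E → E / X]
E/X => E/X/X   [E → E / X]
E/X/X => X/X/X   [E → X]
X/X/X => 9/X/X   [X → 9]
9/X/X => 9/9/X   [X → 9]
9/9/X => 9/9/9   [X → 9]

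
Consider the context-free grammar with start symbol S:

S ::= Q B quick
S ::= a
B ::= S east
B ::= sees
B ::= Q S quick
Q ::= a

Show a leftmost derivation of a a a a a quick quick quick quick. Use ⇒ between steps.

S ⇒ Q B quick ⇒ a B quick ⇒ a Q S quick quick ⇒ a a S quick quick ⇒ a a Q B quick quick quick ⇒ a a a B quick quick quick ⇒ a a a Q S quick quick quick quick ⇒ a a a a S quick quick quick quick ⇒ a a a a a quick quick quick quick

S ⇒ Q B quick   [S ::= Q B quick]
Q B quick ⇒ a B quick   [Q ::= a]
a B quick ⇒ a Q S quick quick   [B ::= Q S quick]
a Q S quick quick ⇒ a a S quick quick   [Q ::= a]
a a S quick quick ⇒ a a Q B quick quick quick   [S ::= Q B quick]
a a Q B quick quick quick ⇒ a a a B quick quick quick   [Q ::= a]
a a a B quick quick quick ⇒ a a a Q S quick quick quick quick   [B ::= Q S quick]
a a a Q S quick quick quick quick ⇒ a a a a S quick quick quick quick   [Q ::= a]
a a a a S quick quick quick quick ⇒ a a a a a quick quick quick quick   [S ::= a]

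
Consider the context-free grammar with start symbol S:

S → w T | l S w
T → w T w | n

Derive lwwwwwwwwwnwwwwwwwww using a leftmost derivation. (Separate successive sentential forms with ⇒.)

S⇒lSw⇒lwTw⇒lwwTww⇒lwwwTwww⇒lwwwwTwwww⇒lwwwwwTwwwww⇒lwwwwwwTwwwwww⇒lwwwwwwwTwwwwwww⇒lwwwwwwwwTwwwwwwww⇒lwwwwwwwwwTwwwwwwwww⇒lwwwwwwwwwnwwwwwwwww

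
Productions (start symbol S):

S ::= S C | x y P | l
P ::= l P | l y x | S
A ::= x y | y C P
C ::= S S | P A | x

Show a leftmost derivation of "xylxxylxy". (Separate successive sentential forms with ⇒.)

S⇒xyP⇒xyS⇒xySC⇒xySCC⇒xylCC⇒xylxC⇒xylxPA⇒xylxSA⇒xylxxyPA⇒xylxxySA⇒xylxxylA⇒xylxxylxy

S ⇒ xyP   [S ::= x y P]
xyP ⇒ xyS   [P ::= S]
xyS ⇒ xySC   [S ::= S C]
xySC ⇒ xySCC   [S ::= S C]
xySCC ⇒ xylCC   [S ::= l]
xylCC ⇒ xylxC   [C ::= x]
xylxC ⇒ xylxPA   [C ::= P A]
xylxPA ⇒ xylxSA   [P ::= S]
xylxSA ⇒ xylxxyPA   [S ::= x y P]
xylxxyPA ⇒ xylxxySA   [P ::= S]
xylxxySA ⇒ xylxxylA   [S ::= l]
xylxxylA ⇒ xylxxylxy   [A ::= x y]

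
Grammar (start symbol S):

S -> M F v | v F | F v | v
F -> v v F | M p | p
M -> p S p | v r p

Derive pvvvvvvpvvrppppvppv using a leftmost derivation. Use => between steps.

S=>MFv=>pSpFv=>pFvpFv=>pvvFvpFv=>pvvvvFvpFv=>pvvvvvvFvpFv=>pvvvvvvMpvpFv=>pvvvvvvpSppvpFv=>pvvvvvvpvFppvpFv=>pvvvvvvpvMpppvpFv=>pvvvvvvpvvrppppvpFv=>pvvvvvvpvvrppppvppv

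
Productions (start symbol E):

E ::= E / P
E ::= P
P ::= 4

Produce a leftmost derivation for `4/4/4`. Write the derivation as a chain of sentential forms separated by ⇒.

E ⇒ E/P   [E ::= E / P]
E/P ⇒ E/P/P   [E ::= E / P]
E/P/P ⇒ P/P/P   [E ::= P]
P/P/P ⇒ 4/P/P   [P ::= 4]
4/P/P ⇒ 4/4/P   [P ::= 4]
4/4/P ⇒ 4/4/4   [P ::= 4]

E⇒E/P⇒E/P/P⇒P/P/P⇒4/P/P⇒4/4/P⇒4/4/4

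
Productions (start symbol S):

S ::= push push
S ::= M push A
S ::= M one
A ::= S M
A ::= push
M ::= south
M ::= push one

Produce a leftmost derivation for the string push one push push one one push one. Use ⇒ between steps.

S ⇒ M push A   [S ::= M push A]
M push A ⇒ push one push A   [M ::= push one]
push one push A ⇒ push one push S M   [A ::= S M]
push one push S M ⇒ push one push M one M   [S ::= M one]
push one push M one M ⇒ push one push push one one M   [M ::= push one]
push one push push one one M ⇒ push one push push one one push one   [M ::= push one]

S ⇒ M push A ⇒ push one push A ⇒ push one push S M ⇒ push one push M one M ⇒ push one push push one one M ⇒ push one push push one one push one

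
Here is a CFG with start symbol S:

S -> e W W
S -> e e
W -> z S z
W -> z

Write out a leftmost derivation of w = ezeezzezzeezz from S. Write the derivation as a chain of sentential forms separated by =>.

S => eWW => ezSzW => ezeezW => ezeezzSz => ezeezzeWWz => ezeezzezWz => ezeezzezzSzz => ezeezzezzeezz

S => eWW   [S -> e W W]
eWW => ezSzW   [W -> z S z]
ezSzW => ezeezW   [S -> e e]
ezeezW => ezeezzSz   [W -> z S z]
ezeezzSz => ezeezzeWWz   [S -> e W W]
ezeezzeWWz => ezeezzezWz   [W -> z]
ezeezzezWz => ezeezzezzSzz   [W -> z S z]
ezeezzezzSzz => ezeezzezzeezz   [S -> e e]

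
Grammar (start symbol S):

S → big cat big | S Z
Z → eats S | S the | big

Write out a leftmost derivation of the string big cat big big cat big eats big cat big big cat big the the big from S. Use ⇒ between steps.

S ⇒ S Z   [S → S Z]
S Z ⇒ S Z Z   [S → S Z]
S Z Z ⇒ big cat big Z Z   [S → big cat big]
big cat big Z Z ⇒ big cat big S the Z   [Z → S the]
big cat big S the Z ⇒ big cat big S Z the Z   [S → S Z]
big cat big S Z the Z ⇒ big cat big big cat big Z the Z   [S → big cat big]
big cat big big cat big Z the Z ⇒ big cat big big cat big eats S the Z   [Z → eats S]
big cat big big cat big eats S the Z ⇒ big cat big big cat big eats S Z the Z   [S → S Z]
big cat big big cat big eats S Z the Z ⇒ big cat big big cat big eats big cat big Z the Z   [S → big cat big]
big cat big big cat big eats big cat big Z the Z ⇒ big cat big big cat big eats big cat big S the the Z   [Z → S the]
big cat big big cat big eats big cat big S the the Z ⇒ big cat big big cat big eats big cat big big cat big the the Z   [S → big cat big]
big cat big big cat big eats big cat big big cat big the the Z ⇒ big cat big big cat big eats big cat big big cat big the the big   [Z → big]

S ⇒ S Z ⇒ S Z Z ⇒ big cat big Z Z ⇒ big cat big S the Z ⇒ big cat big S Z the Z ⇒ big cat big big cat big Z the Z ⇒ big cat big big cat big eats S the Z ⇒ big cat big big cat big eats S Z the Z ⇒ big cat big big cat big eats big cat big Z the Z ⇒ big cat big big cat big eats big cat big S the the Z ⇒ big cat big big cat big eats big cat big big cat big the the Z ⇒ big cat big big cat big eats big cat big big cat big the the big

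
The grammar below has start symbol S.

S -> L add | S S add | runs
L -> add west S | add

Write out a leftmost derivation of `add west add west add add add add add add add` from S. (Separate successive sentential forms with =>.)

S => L add   [S -> L add]
L add => add west S add   [L -> add west S]
add west S add => add west L add add   [S -> L add]
add west L add add => add west add west S add add   [L -> add west S]
add west add west S add add => add west add west S S add add add   [S -> S S add]
add west add west S S add add add => add west add west L add S add add add   [S -> L add]
add west add west L add S add add add => add west add west add add S add add add   [L -> add]
add west add west add add S add add add => add west add west add add L add add add add   [S -> L add]
add west add west add add L add add add add => add west add west add add add add add add add   [L -> add]

S => L add => add west S add => add west L add add => add west add west S add add => add west add west S S add add add => add west add west L add S add add add => add west add west add add S add add add => add west add west add add L add add add add => add west add west add add add add add add add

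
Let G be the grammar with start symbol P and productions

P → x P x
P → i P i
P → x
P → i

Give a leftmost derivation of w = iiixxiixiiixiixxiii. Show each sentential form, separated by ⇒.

P ⇒ iPi   [P → i P i]
iPi ⇒ iiPii   [P → i P i]
iiPii ⇒ iiiPiii   [P → i P i]
iiiPiii ⇒ iiixPxiii   [P → x P x]
iiixPxiii ⇒ iiixxPxxiii   [P → x P x]
iiixxPxxiii ⇒ iiixxiPixxiii   [P → i P i]
iiixxiPixxiii ⇒ iiixxiiPiixxiii   [P → i P i]
iiixxiiPiixxiii ⇒ iiixxiixPxiixxiii   [P → x P x]
iiixxiixPxiixxiii ⇒ iiixxiixiPixiixxiii   [P → i P i]
iiixxiixiPixiixxiii ⇒ iiixxiixiiixiixxiii   [P → i]

P ⇒ iPi ⇒ iiPii ⇒ iiiPiii ⇒ iiixPxiii ⇒ iiixxPxxiii ⇒ iiixxiPixxiii ⇒ iiixxiiPiixxiii ⇒ iiixxiixPxiixxiii ⇒ iiixxiixiPixiixxiii ⇒ iiixxiixiiixiixxiii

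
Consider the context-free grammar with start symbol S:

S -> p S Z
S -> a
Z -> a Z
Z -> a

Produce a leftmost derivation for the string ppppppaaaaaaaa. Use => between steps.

S=>pSZ=>ppSZZ=>pppSZZZ=>ppppSZZZZ=>pppppSZZZZZ=>ppppppSZZZZZZ=>ppppppaZZZZZZ=>ppppppaaZZZZZZ=>ppppppaaaZZZZZ=>ppppppaaaaZZZZ=>ppppppaaaaaZZZ=>ppppppaaaaaaZZ=>ppppppaaaaaaaZ=>ppppppaaaaaaaa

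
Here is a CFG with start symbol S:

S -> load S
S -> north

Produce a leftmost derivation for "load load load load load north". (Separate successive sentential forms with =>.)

S => load S => load load S => load load load S => load load load load S => load load load load load S => load load load load load north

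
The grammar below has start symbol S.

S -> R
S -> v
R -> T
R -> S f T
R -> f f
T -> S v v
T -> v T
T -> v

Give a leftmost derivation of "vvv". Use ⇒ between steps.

S⇒R⇒T⇒vT⇒vvT⇒vvv

S ⇒ R   [S -> R]
R ⇒ T   [R -> T]
T ⇒ vT   [T -> v T]
vT ⇒ vvT   [T -> v T]
vvT ⇒ vvv   [T -> v]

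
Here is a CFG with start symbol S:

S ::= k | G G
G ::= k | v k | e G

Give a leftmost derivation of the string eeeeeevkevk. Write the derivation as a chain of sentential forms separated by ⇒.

S ⇒ GG ⇒ eGG ⇒ eeGG ⇒ eeeGG ⇒ eeeeGG ⇒ eeeeeGG ⇒ eeeeeeGG ⇒ eeeeeevkG ⇒ eeeeeevkeG ⇒ eeeeeevkevk

S ⇒ GG   [S ::= G G]
GG ⇒ eGG   [G ::= e G]
eGG ⇒ eeGG   [G ::= e G]
eeGG ⇒ eeeGG   [G ::= e G]
eeeGG ⇒ eeeeGG   [G ::= e G]
eeeeGG ⇒ eeeeeGG   [G ::= e G]
eeeeeGG ⇒ eeeeeeGG   [G ::= e G]
eeeeeeGG ⇒ eeeeeevkG   [G ::= v k]
eeeeeevkG ⇒ eeeeeevkeG   [G ::= e G]
eeeeeevkeG ⇒ eeeeeevkevk   [G ::= v k]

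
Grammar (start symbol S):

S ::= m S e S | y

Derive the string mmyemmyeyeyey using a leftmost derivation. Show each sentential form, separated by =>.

S => mSeS   [S ::= m S e S]
mSeS => mmSeSeS   [S ::= m S e S]
mmSeSeS => mmyeSeS   [S ::= y]
mmyeSeS => mmyemSeSeS   [S ::= m S e S]
mmyemSeSeS => mmyemmSeSeSeS   [S ::= m S e S]
mmyemmSeSeSeS => mmyemmyeSeSeS   [S ::= y]
mmyemmyeSeSeS => mmyemmyeyeSeS   [S ::= y]
mmyemmyeyeSeS => mmyemmyeyeyeS   [S ::= y]
mmyemmyeyeyeS => mmyemmyeyeyey   [S ::= y]

S => mSeS => mmSeSeS => mmyeSeS => mmyemSeSeS => mmyemmSeSeSeS => mmyemmyeSeSeS => mmyemmyeyeSeS => mmyemmyeyeyeS => mmyemmyeyeyey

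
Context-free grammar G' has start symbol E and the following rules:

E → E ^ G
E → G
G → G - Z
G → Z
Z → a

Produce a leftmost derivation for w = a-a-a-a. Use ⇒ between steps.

E ⇒ G ⇒ G-Z ⇒ G-Z-Z ⇒ G-Z-Z-Z ⇒ Z-Z-Z-Z ⇒ a-Z-Z-Z ⇒ a-a-Z-Z ⇒ a-a-a-Z ⇒ a-a-a-a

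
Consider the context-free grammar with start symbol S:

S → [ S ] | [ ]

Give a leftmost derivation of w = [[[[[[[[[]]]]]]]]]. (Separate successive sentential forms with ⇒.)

S⇒[S]⇒[[S]]⇒[[[S]]]⇒[[[[S]]]]⇒[[[[[S]]]]]⇒[[[[[[S]]]]]]⇒[[[[[[[S]]]]]]]⇒[[[[[[[[S]]]]]]]]⇒[[[[[[[[[]]]]]]]]]

S ⇒ [S]   [S → [ S ]]
[S] ⇒ [[S]]   [S → [ S ]]
[[S]] ⇒ [[[S]]]   [S → [ S ]]
[[[S]]] ⇒ [[[[S]]]]   [S → [ S ]]
[[[[S]]]] ⇒ [[[[[S]]]]]   [S → [ S ]]
[[[[[S]]]]] ⇒ [[[[[[S]]]]]]   [S → [ S ]]
[[[[[[S]]]]]] ⇒ [[[[[[[S]]]]]]]   [S → [ S ]]
[[[[[[[S]]]]]]] ⇒ [[[[[[[[S]]]]]]]]   [S → [ S ]]
[[[[[[[[S]]]]]]]] ⇒ [[[[[[[[[]]]]]]]]]   [S → [ ]]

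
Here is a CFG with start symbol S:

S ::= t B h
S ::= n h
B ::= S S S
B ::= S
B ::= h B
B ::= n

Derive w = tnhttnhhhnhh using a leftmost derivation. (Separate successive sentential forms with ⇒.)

S ⇒ tBh ⇒ tSSSh ⇒ tnhSSh ⇒ tnhtBhSh ⇒ tnhtShSh ⇒ tnhttBhhSh ⇒ tnhttShhSh ⇒ tnhttnhhhSh ⇒ tnhttnhhhnhh

S ⇒ tBh   [S ::= t B h]
tBh ⇒ tSSSh   [B ::= S S S]
tSSSh ⇒ tnhSSh   [S ::= n h]
tnhSSh ⇒ tnhtBhSh   [S ::= t B h]
tnhtBhSh ⇒ tnhtShSh   [B ::= S]
tnhtShSh ⇒ tnhttBhhSh   [S ::= t B h]
tnhttBhhSh ⇒ tnhttShhSh   [B ::= S]
tnhttShhSh ⇒ tnhttnhhhSh   [S ::= n h]
tnhttnhhhSh ⇒ tnhttnhhhnhh   [S ::= n h]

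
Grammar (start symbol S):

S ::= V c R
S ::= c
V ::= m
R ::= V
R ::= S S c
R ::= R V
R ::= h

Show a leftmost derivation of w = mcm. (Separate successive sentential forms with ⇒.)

S ⇒ VcR   [S ::= V c R]
VcR ⇒ mcR   [V ::= m]
mcR ⇒ mcV   [R ::= V]
mcV ⇒ mcm   [V ::= m]

S⇒VcR⇒mcR⇒mcV⇒mcm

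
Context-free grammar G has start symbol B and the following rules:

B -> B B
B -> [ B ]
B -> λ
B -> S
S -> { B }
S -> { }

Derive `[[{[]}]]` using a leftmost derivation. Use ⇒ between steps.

B ⇒ [B] ⇒ [BB] ⇒ [[B]B] ⇒ [[BB]B] ⇒ [[SB]B] ⇒ [[{B}B]B] ⇒ [[{BB}B]B] ⇒ [[{[B]B}B]B] ⇒ [[{[]B}B]B] ⇒ [[{[]}B]B] ⇒ [[{[]}]B] ⇒ [[{[]}]]

B ⇒ [B]   [B -> [ B ]]
[B] ⇒ [BB]   [B -> B B]
[BB] ⇒ [[B]B]   [B -> [ B ]]
[[B]B] ⇒ [[BB]B]   [B -> B B]
[[BB]B] ⇒ [[SB]B]   [B -> S]
[[SB]B] ⇒ [[{B}B]B]   [S -> { B }]
[[{B}B]B] ⇒ [[{BB}B]B]   [B -> B B]
[[{BB}B]B] ⇒ [[{[B]B}B]B]   [B -> [ B ]]
[[{[B]B}B]B] ⇒ [[{[]B}B]B]   [B -> λ]
[[{[]B}B]B] ⇒ [[{[]}B]B]   [B -> λ]
[[{[]}B]B] ⇒ [[{[]}]B]   [B -> λ]
[[{[]}]B] ⇒ [[{[]}]]   [B -> λ]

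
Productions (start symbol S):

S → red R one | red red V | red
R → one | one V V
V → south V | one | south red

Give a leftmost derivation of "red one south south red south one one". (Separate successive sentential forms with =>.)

S => red R one   [S → red R one]
red R one => red one V V one   [R → one V V]
red one V V one => red one south V V one   [V → south V]
red one south V V one => red one south south red V one   [V → south red]
red one south south red V one => red one south south red south V one   [V → south V]
red one south south red south V one => red one south south red south one one   [V → one]

S => red R one => red one V V one => red one south V V one => red one south south red V one => red one south south red south V one => red one south south red south one one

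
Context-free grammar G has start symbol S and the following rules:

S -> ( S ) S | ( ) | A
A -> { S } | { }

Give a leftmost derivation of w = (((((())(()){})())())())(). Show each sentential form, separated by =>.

S => (S)S   [S -> ( S ) S]
(S)S => ((S)S)S   [S -> ( S ) S]
((S)S)S => (((S)S)S)S   [S -> ( S ) S]
(((S)S)S)S => ((((S)S)S)S)S   [S -> ( S ) S]
((((S)S)S)S)S => (((((S)S)S)S)S)S   [S -> ( S ) S]
(((((S)S)S)S)S)S => (((((())S)S)S)S)S   [S -> ( )]
(((((())S)S)S)S)S => (((((())(S)S)S)S)S)S   [S -> ( S ) S]
(((((())(S)S)S)S)S)S => (((((())(())S)S)S)S)S   [S -> ( )]
(((((())(())S)S)S)S)S => (((((())(())A)S)S)S)S   [S -> A]
(((((())(())A)S)S)S)S => (((((())(()){})S)S)S)S   [A -> { }]
(((((())(()){})S)S)S)S => (((((())(()){})())S)S)S   [S -> ( )]
(((((())(()){})())S)S)S => (((((())(()){})())())S)S   [S -> ( )]
(((((())(()){})())())S)S => (((((())(()){})())())())S   [S -> ( )]
(((((())(()){})())())())S => (((((())(()){})())())())()   [S -> ( )]

S => (S)S => ((S)S)S => (((S)S)S)S => ((((S)S)S)S)S => (((((S)S)S)S)S)S => (((((())S)S)S)S)S => (((((())(S)S)S)S)S)S => (((((())(())S)S)S)S)S => (((((())(())A)S)S)S)S => (((((())(()){})S)S)S)S => (((((())(()){})())S)S)S => (((((())(()){})())())S)S => (((((())(()){})())())())S => (((((())(()){})())())())()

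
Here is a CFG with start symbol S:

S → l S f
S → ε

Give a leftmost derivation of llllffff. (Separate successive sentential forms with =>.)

S => lSf => llSff => lllSfff => llllSffff => llllffff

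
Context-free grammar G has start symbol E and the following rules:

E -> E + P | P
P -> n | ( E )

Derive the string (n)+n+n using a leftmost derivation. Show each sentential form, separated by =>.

E => E+P => E+P+P => P+P+P => (E)+P+P => (P)+P+P => (n)+P+P => (n)+n+P => (n)+n+n

E => E+P   [E -> E + P]
E+P => E+P+P   [E -> E + P]
E+P+P => P+P+P   [E -> P]
P+P+P => (E)+P+P   [P -> ( E )]
(E)+P+P => (P)+P+P   [E -> P]
(P)+P+P => (n)+P+P   [P -> n]
(n)+P+P => (n)+n+P   [P -> n]
(n)+n+P => (n)+n+n   [P -> n]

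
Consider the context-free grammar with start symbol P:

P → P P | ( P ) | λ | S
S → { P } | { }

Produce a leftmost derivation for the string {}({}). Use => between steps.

P => PP   [P → P P]
PP => SP   [P → S]
SP => {}P   [S → { }]
{}P => {}(P)   [P → ( P )]
{}(P) => {}(S)   [P → S]
{}(S) => {}({P})   [S → { P }]
{}({P}) => {}({})   [P → λ]

P => PP => SP => {}P => {}(P) => {}(S) => {}({P}) => {}({})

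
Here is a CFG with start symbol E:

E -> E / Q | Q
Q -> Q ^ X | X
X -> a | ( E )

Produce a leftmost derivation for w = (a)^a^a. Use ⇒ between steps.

E⇒Q⇒Q^X⇒Q^X^X⇒X^X^X⇒(E)^X^X⇒(Q)^X^X⇒(X)^X^X⇒(a)^X^X⇒(a)^a^X⇒(a)^a^a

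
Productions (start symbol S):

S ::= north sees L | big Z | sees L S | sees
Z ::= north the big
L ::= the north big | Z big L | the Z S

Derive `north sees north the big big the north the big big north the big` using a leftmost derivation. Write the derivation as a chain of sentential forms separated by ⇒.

S ⇒ north sees L ⇒ north sees Z big L ⇒ north sees north the big big L ⇒ north sees north the big big the Z S ⇒ north sees north the big big the north the big S ⇒ north sees north the big big the north the big big Z ⇒ north sees north the big big the north the big big north the big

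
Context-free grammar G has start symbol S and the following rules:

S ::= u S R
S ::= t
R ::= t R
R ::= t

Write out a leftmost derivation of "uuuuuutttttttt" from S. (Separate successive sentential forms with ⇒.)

S ⇒ uSR ⇒ uuSRR ⇒ uuuSRRR ⇒ uuuuSRRRR ⇒ uuuuuSRRRRR ⇒ uuuuuuSRRRRRR ⇒ uuuuuutRRRRRR ⇒ uuuuuuttRRRRRR ⇒ uuuuuutttRRRRR ⇒ uuuuuuttttRRRR ⇒ uuuuuutttttRRR ⇒ uuuuuuttttttRR ⇒ uuuuuutttttttR ⇒ uuuuuutttttttt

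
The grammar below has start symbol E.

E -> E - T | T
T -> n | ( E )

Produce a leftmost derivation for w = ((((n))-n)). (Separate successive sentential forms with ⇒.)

E ⇒ T   [E -> T]
T ⇒ (E)   [T -> ( E )]
(E) ⇒ (T)   [E -> T]
(T) ⇒ ((E))   [T -> ( E )]
((E)) ⇒ ((E-T))   [E -> E - T]
((E-T)) ⇒ ((T-T))   [E -> T]
((T-T)) ⇒ (((E)-T))   [T -> ( E )]
(((E)-T)) ⇒ (((T)-T))   [E -> T]
(((T)-T)) ⇒ ((((E))-T))   [T -> ( E )]
((((E))-T)) ⇒ ((((T))-T))   [E -> T]
((((T))-T)) ⇒ ((((n))-T))   [T -> n]
((((n))-T)) ⇒ ((((n))-n))   [T -> n]

E ⇒ T ⇒ (E) ⇒ (T) ⇒ ((E)) ⇒ ((E-T)) ⇒ ((T-T)) ⇒ (((E)-T)) ⇒ (((T)-T)) ⇒ ((((E))-T)) ⇒ ((((T))-T)) ⇒ ((((n))-T)) ⇒ ((((n))-n))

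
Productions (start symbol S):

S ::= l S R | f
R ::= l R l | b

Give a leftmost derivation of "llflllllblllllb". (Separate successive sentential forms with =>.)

S=>lSR=>llSRR=>llfRR=>llflRlR=>llfllRllR=>llflllRlllR=>llfllllRllllR=>llflllllRlllllR=>llflllllblllllR=>llflllllblllllb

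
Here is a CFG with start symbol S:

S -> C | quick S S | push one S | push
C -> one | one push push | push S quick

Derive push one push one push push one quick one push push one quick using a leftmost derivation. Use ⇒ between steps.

S ⇒ push one S   [S -> push one S]
push one S ⇒ push one push one S   [S -> push one S]
push one push one S ⇒ push one push one C   [S -> C]
push one push one C ⇒ push one push one push S quick   [C -> push S quick]
push one push one push S quick ⇒ push one push one push push one S quick   [S -> push one S]
push one push one push push one S quick ⇒ push one push one push push one quick S S quick   [S -> quick S S]
push one push one push push one quick S S quick ⇒ push one push one push push one quick C S quick   [S -> C]
push one push one push push one quick C S quick ⇒ push one push one push push one quick one push push S quick   [C -> one push push]
push one push one push push one quick one push push S quick ⇒ push one push one push push one quick one push push C quick   [S -> C]
push one push one push push one quick one push push C quick ⇒ push one push one push push one quick one push push one quick   [C -> one]

S ⇒ push one S ⇒ push one push one S ⇒ push one push one C ⇒ push one push one push S quick ⇒ push one push one push push one S quick ⇒ push one push one push push one quick S S quick ⇒ push one push one push push one quick C S quick ⇒ push one push one push push one quick one push push S quick ⇒ push one push one push push one quick one push push C quick ⇒ push one push one push push one quick one push push one quick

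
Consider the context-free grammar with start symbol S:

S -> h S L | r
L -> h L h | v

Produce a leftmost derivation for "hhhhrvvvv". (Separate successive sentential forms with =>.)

S => hSL => hhSLL => hhhSLLL => hhhhSLLLL => hhhhrLLLL => hhhhrvLLL => hhhhrvvLL => hhhhrvvvL => hhhhrvvvv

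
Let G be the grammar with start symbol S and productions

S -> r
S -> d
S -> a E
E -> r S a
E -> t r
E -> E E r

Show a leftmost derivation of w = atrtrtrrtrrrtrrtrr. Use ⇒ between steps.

S ⇒ aE   [S -> a E]
aE ⇒ aEEr   [E -> E E r]
aEEr ⇒ aEErEr   [E -> E E r]
aEErEr ⇒ aEErErEr   [E -> E E r]
aEErErEr ⇒ atrErErEr   [E -> t r]
atrErErEr ⇒ atrEErrErEr   [E -> E E r]
atrEErrErEr ⇒ atrEErErrErEr   [E -> E E r]
atrEErErrErEr ⇒ atrtrErErrErEr   [E -> t r]
atrtrErErrErEr ⇒ atrtrtrrErrErEr   [E -> t r]
atrtrtrrErrErEr ⇒ atrtrtrrtrrrErEr   [E -> t r]
atrtrtrrtrrrErEr ⇒ atrtrtrrtrrrtrrEr   [E -> t r]
atrtrtrrtrrrtrrEr ⇒ atrtrtrrtrrrtrrtrr   [E -> t r]

S⇒aE⇒aEEr⇒aEErEr⇒aEErErEr⇒atrErErEr⇒atrEErrErEr⇒atrEErErrErEr⇒atrtrErErrErEr⇒atrtrtrrErrErEr⇒atrtrtrrtrrrErEr⇒atrtrtrrtrrrtrrEr⇒atrtrtrrtrrrtrrtrr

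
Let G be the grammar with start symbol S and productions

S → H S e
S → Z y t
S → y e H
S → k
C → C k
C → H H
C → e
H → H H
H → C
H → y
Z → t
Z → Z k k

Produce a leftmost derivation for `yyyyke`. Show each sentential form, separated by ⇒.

S⇒HSe⇒HHSe⇒HHHSe⇒yHHSe⇒yHHHSe⇒yyHHSe⇒yyyHSe⇒yyyySe⇒yyyyke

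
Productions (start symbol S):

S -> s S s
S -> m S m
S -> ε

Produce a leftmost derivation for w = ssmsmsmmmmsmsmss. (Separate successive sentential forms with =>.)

S => sSs   [S -> s S s]
sSs => ssSss   [S -> s S s]
ssSss => ssmSmss   [S -> m S m]
ssmSmss => ssmsSsmss   [S -> s S s]
ssmsSsmss => ssmsmSmsmss   [S -> m S m]
ssmsmSmsmss => ssmsmsSsmsmss   [S -> s S s]
ssmsmsSsmsmss => ssmsmsmSmsmsmss   [S -> m S m]
ssmsmsmSmsmsmss => ssmsmsmmSmmsmsmss   [S -> m S m]
ssmsmsmmSmmsmsmss => ssmsmsmmmmsmsmss   [S -> ε]

S => sSs => ssSss => ssmSmss => ssmsSsmss => ssmsmSmsmss => ssmsmsSsmsmss => ssmsmsmSmsmsmss => ssmsmsmmSmmsmsmss => ssmsmsmmmmsmsmss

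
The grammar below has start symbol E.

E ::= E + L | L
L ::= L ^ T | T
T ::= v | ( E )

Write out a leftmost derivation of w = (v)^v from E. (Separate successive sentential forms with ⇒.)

E ⇒ L   [E ::= L]
L ⇒ L^T   [L ::= L ^ T]
L^T ⇒ T^T   [L ::= T]
T^T ⇒ (E)^T   [T ::= ( E )]
(E)^T ⇒ (L)^T   [E ::= L]
(L)^T ⇒ (T)^T   [L ::= T]
(T)^T ⇒ (v)^T   [T ::= v]
(v)^T ⇒ (v)^v   [T ::= v]

E⇒L⇒L^T⇒T^T⇒(E)^T⇒(L)^T⇒(T)^T⇒(v)^T⇒(v)^v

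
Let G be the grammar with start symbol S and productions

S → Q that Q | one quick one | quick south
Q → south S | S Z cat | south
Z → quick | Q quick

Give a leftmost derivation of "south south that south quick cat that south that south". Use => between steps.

S => Q that Q   [S → Q that Q]
Q that Q => south S that Q   [Q → south S]
south S that Q => south Q that Q that Q   [S → Q that Q]
south Q that Q that Q => south S Z cat that Q that Q   [Q → S Z cat]
south S Z cat that Q that Q => south Q that Q Z cat that Q that Q   [S → Q that Q]
south Q that Q Z cat that Q that Q => south south that Q Z cat that Q that Q   [Q → south]
south south that Q Z cat that Q that Q => south south that south Z cat that Q that Q   [Q → south]
south south that south Z cat that Q that Q => south south that south quick cat that Q that Q   [Z → quick]
south south that south quick cat that Q that Q => south south that south quick cat that south that Q   [Q → south]
south south that south quick cat that south that Q => south south that south quick cat that south that south   [Q → south]

S => Q that Q => south S that Q => south Q that Q that Q => south S Z cat that Q that Q => south Q that Q Z cat that Q that Q => south south that Q Z cat that Q that Q => south south that south Z cat that Q that Q => south south that south quick cat that Q that Q => south south that south quick cat that south that Q => south south that south quick cat that south that south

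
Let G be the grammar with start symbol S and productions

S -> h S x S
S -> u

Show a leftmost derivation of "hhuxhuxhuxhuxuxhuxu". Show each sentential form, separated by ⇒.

S ⇒ hSxS ⇒ hhSxSxS ⇒ hhuxSxS ⇒ hhuxhSxSxS ⇒ hhuxhuxSxS ⇒ hhuxhuxhSxSxS ⇒ hhuxhuxhuxSxS ⇒ hhuxhuxhuxhSxSxS ⇒ hhuxhuxhuxhuxSxS ⇒ hhuxhuxhuxhuxuxS ⇒ hhuxhuxhuxhuxuxhSxS ⇒ hhuxhuxhuxhuxuxhuxS ⇒ hhuxhuxhuxhuxuxhuxu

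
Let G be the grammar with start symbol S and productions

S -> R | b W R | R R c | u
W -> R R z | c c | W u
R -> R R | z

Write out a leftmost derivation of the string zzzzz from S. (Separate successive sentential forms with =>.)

S => R => RR => RRR => RRRR => RRRRR => zRRRR => zzRRR => zzzRR => zzzzR => zzzzz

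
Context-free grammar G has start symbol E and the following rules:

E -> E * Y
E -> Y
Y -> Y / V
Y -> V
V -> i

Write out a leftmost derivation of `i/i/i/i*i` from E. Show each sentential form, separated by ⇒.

E⇒E*Y⇒Y*Y⇒Y/V*Y⇒Y/V/V*Y⇒Y/V/V/V*Y⇒V/V/V/V*Y⇒i/V/V/V*Y⇒i/i/V/V*Y⇒i/i/i/V*Y⇒i/i/i/i*Y⇒i/i/i/i*V⇒i/i/i/i*i

E ⇒ E*Y   [E -> E * Y]
E*Y ⇒ Y*Y   [E -> Y]
Y*Y ⇒ Y/V*Y   [Y -> Y / V]
Y/V*Y ⇒ Y/V/V*Y   [Y -> Y / V]
Y/V/V*Y ⇒ Y/V/V/V*Y   [Y -> Y / V]
Y/V/V/V*Y ⇒ V/V/V/V*Y   [Y -> V]
V/V/V/V*Y ⇒ i/V/V/V*Y   [V -> i]
i/V/V/V*Y ⇒ i/i/V/V*Y   [V -> i]
i/i/V/V*Y ⇒ i/i/i/V*Y   [V -> i]
i/i/i/V*Y ⇒ i/i/i/i*Y   [V -> i]
i/i/i/i*Y ⇒ i/i/i/i*V   [Y -> V]
i/i/i/i*V ⇒ i/i/i/i*i   [V -> i]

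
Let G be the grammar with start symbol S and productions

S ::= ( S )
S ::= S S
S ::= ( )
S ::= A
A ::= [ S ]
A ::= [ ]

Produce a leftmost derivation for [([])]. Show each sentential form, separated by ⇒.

S ⇒ A   [S ::= A]
A ⇒ [S]   [A ::= [ S ]]
[S] ⇒ [(S)]   [S ::= ( S )]
[(S)] ⇒ [(A)]   [S ::= A]
[(A)] ⇒ [([])]   [A ::= [ ]]

S⇒A⇒[S]⇒[(S)]⇒[(A)]⇒[([])]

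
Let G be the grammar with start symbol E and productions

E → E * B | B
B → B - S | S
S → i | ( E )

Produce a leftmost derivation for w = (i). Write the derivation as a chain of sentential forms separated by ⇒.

E ⇒ B   [E → B]
B ⇒ S   [B → S]
S ⇒ (E)   [S → ( E )]
(E) ⇒ (B)   [E → B]
(B) ⇒ (S)   [B → S]
(S) ⇒ (i)   [S → i]

E ⇒ B ⇒ S ⇒ (E) ⇒ (B) ⇒ (S) ⇒ (i)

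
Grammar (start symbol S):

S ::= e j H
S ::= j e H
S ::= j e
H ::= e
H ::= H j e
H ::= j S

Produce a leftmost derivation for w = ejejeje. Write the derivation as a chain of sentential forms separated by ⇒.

S ⇒ ejH ⇒ ejHje ⇒ ejHjeje ⇒ ejejeje

S ⇒ ejH   [S ::= e j H]
ejH ⇒ ejHje   [H ::= H j e]
ejHje ⇒ ejHjeje   [H ::= H j e]
ejHjeje ⇒ ejejeje   [H ::= e]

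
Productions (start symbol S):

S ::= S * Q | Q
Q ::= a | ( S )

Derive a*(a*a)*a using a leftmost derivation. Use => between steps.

S => S*Q => S*Q*Q => Q*Q*Q => a*Q*Q => a*(S)*Q => a*(S*Q)*Q => a*(Q*Q)*Q => a*(a*Q)*Q => a*(a*a)*Q => a*(a*a)*a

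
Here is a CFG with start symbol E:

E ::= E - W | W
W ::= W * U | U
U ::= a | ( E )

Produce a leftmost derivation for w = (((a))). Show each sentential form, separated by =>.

E => W   [E ::= W]
W => U   [W ::= U]
U => (E)   [U ::= ( E )]
(E) => (W)   [E ::= W]
(W) => (U)   [W ::= U]
(U) => ((E))   [U ::= ( E )]
((E)) => ((W))   [E ::= W]
((W)) => ((U))   [W ::= U]
((U)) => (((E)))   [U ::= ( E )]
(((E))) => (((W)))   [E ::= W]
(((W))) => (((U)))   [W ::= U]
(((U))) => (((a)))   [U ::= a]

E=>W=>U=>(E)=>(W)=>(U)=>((E))=>((W))=>((U))=>(((E)))=>(((W)))=>(((U)))=>(((a)))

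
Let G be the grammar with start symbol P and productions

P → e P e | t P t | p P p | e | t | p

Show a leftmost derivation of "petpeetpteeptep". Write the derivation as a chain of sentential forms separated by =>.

P => pPp   [P → p P p]
pPp => pePep   [P → e P e]
pePep => petPtep   [P → t P t]
petPtep => petpPptep   [P → p P p]
petpPptep => petpePeptep   [P → e P e]
petpePeptep => petpeePeeptep   [P → e P e]
petpeePeeptep => petpeetPteeptep   [P → t P t]
petpeetPteeptep => petpeetpteeptep   [P → p]

P => pPp => pePep => petPtep => petpPptep => petpePeptep => petpeePeeptep => petpeetPteeptep => petpeetpteeptep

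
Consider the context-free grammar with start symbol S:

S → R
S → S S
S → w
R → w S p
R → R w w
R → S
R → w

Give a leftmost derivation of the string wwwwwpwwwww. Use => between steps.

S => SS => RS => RwwS => wSpwwS => wSSpwwS => wRSpwwS => wRwwSpwwS => wwwwSpwwS => wwwwwpwwS => wwwwwpwwR => wwwwwpwwRww => wwwwwpwwwww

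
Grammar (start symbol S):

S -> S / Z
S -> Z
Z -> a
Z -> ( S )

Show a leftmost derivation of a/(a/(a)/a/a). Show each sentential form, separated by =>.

S=>S/Z=>Z/Z=>a/Z=>a/(S)=>a/(S/Z)=>a/(S/Z/Z)=>a/(S/Z/Z/Z)=>a/(Z/Z/Z/Z)=>a/(a/Z/Z/Z)=>a/(a/(S)/Z/Z)=>a/(a/(Z)/Z/Z)=>a/(a/(a)/Z/Z)=>a/(a/(a)/a/Z)=>a/(a/(a)/a/a)

S => S/Z   [S -> S / Z]
S/Z => Z/Z   [S -> Z]
Z/Z => a/Z   [Z -> a]
a/Z => a/(S)   [Z -> ( S )]
a/(S) => a/(S/Z)   [S -> S / Z]
a/(S/Z) => a/(S/Z/Z)   [S -> S / Z]
a/(S/Z/Z) => a/(S/Z/Z/Z)   [S -> S / Z]
a/(S/Z/Z/Z) => a/(Z/Z/Z/Z)   [S -> Z]
a/(Z/Z/Z/Z) => a/(a/Z/Z/Z)   [Z -> a]
a/(a/Z/Z/Z) => a/(a/(S)/Z/Z)   [Z -> ( S )]
a/(a/(S)/Z/Z) => a/(a/(Z)/Z/Z)   [S -> Z]
a/(a/(Z)/Z/Z) => a/(a/(a)/Z/Z)   [Z -> a]
a/(a/(a)/Z/Z) => a/(a/(a)/a/Z)   [Z -> a]
a/(a/(a)/a/Z) => a/(a/(a)/a/a)   [Z -> a]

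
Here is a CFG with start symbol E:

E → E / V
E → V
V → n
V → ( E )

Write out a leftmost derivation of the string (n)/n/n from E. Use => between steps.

E => E/V   [E → E / V]
E/V => E/V/V   [E → E / V]
E/V/V => V/V/V   [E → V]
V/V/V => (E)/V/V   [V → ( E )]
(E)/V/V => (V)/V/V   [E → V]
(V)/V/V => (n)/V/V   [V → n]
(n)/V/V => (n)/n/V   [V → n]
(n)/n/V => (n)/n/n   [V → n]

E => E/V => E/V/V => V/V/V => (E)/V/V => (V)/V/V => (n)/V/V => (n)/n/V => (n)/n/n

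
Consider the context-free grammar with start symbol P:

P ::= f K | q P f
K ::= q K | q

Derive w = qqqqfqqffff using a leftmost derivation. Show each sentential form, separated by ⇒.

P ⇒ qPf ⇒ qqPff ⇒ qqqPfff ⇒ qqqqPffff ⇒ qqqqfKffff ⇒ qqqqfqKffff ⇒ qqqqfqqffff

P ⇒ qPf   [P ::= q P f]
qPf ⇒ qqPff   [P ::= q P f]
qqPff ⇒ qqqPfff   [P ::= q P f]
qqqPfff ⇒ qqqqPffff   [P ::= q P f]
qqqqPffff ⇒ qqqqfKffff   [P ::= f K]
qqqqfKffff ⇒ qqqqfqKffff   [K ::= q K]
qqqqfqKffff ⇒ qqqqfqqffff   [K ::= q]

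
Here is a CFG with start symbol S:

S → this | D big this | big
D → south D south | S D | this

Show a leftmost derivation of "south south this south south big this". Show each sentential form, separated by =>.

S => D big this   [S → D big this]
D big this => south D south big this   [D → south D south]
south D south big this => south south D south south big this   [D → south D south]
south south D south south big this => south south this south south big this   [D → this]

S => D big this => south D south big this => south south D south south big this => south south this south south big this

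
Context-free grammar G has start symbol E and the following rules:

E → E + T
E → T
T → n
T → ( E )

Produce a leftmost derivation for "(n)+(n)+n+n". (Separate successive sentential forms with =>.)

E => E+T => E+T+T => E+T+T+T => T+T+T+T => (E)+T+T+T => (T)+T+T+T => (n)+T+T+T => (n)+(E)+T+T => (n)+(T)+T+T => (n)+(n)+T+T => (n)+(n)+n+T => (n)+(n)+n+n

E => E+T   [E → E + T]
E+T => E+T+T   [E → E + T]
E+T+T => E+T+T+T   [E → E + T]
E+T+T+T => T+T+T+T   [E → T]
T+T+T+T => (E)+T+T+T   [T → ( E )]
(E)+T+T+T => (T)+T+T+T   [E → T]
(T)+T+T+T => (n)+T+T+T   [T → n]
(n)+T+T+T => (n)+(E)+T+T   [T → ( E )]
(n)+(E)+T+T => (n)+(T)+T+T   [E → T]
(n)+(T)+T+T => (n)+(n)+T+T   [T → n]
(n)+(n)+T+T => (n)+(n)+n+T   [T → n]
(n)+(n)+n+T => (n)+(n)+n+n   [T → n]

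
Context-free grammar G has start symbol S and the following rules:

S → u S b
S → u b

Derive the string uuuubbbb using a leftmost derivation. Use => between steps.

S=>uSb=>uuSbb=>uuuSbbb=>uuuubbbb

S => uSb   [S → u S b]
uSb => uuSbb   [S → u S b]
uuSbb => uuuSbbb   [S → u S b]
uuuSbbb => uuuubbbb   [S → u b]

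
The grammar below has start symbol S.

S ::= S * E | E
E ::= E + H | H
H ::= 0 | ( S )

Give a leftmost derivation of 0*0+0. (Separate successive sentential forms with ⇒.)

S ⇒ S*E   [S ::= S * E]
S*E ⇒ E*E   [S ::= E]
E*E ⇒ H*E   [E ::= H]
H*E ⇒ 0*E   [H ::= 0]
0*E ⇒ 0*E+H   [E ::= E + H]
0*E+H ⇒ 0*H+H   [E ::= H]
0*H+H ⇒ 0*0+H   [H ::= 0]
0*0+H ⇒ 0*0+0   [H ::= 0]

S ⇒ S*E ⇒ E*E ⇒ H*E ⇒ 0*E ⇒ 0*E+H ⇒ 0*H+H ⇒ 0*0+H ⇒ 0*0+0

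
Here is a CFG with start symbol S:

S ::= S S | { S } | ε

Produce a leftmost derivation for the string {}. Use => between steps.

S=>SS=>SSS=>{S}SS=>{}SS=>{}S=>{}

S => SS   [S ::= S S]
SS => SSS   [S ::= S S]
SSS => {S}SS   [S ::= { S }]
{S}SS => {}SS   [S ::= ε]
{}SS => {}S   [S ::= ε]
{}S => {}   [S ::= ε]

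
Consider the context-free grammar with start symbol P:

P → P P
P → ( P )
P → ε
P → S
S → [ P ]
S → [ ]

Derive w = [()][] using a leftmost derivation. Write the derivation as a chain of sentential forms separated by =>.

P => PP   [P → P P]
PP => PPP   [P → P P]
PPP => SPP   [P → S]
SPP => [P]PP   [S → [ P ]]
[P]PP => [(P)]PP   [P → ( P )]
[(P)]PP => [()]PP   [P → ε]
[()]PP => [()]SP   [P → S]
[()]SP => [()][]P   [S → [ ]]
[()][]P => [()][]   [P → ε]

P => PP => PPP => SPP => [P]PP => [(P)]PP => [()]PP => [()]SP => [()][]P => [()][]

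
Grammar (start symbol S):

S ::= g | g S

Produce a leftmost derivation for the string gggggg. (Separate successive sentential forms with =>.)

S => gS => ggS => gggS => ggggS => gggggS => gggggg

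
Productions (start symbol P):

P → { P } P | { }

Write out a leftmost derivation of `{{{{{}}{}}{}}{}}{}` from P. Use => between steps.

P => {P}P   [P → { P } P]
{P}P => {{P}P}P   [P → { P } P]
{{P}P}P => {{{P}P}P}P   [P → { P } P]
{{{P}P}P}P => {{{{P}P}P}P}P   [P → { P } P]
{{{{P}P}P}P}P => {{{{{}}P}P}P}P   [P → { }]
{{{{{}}P}P}P}P => {{{{{}}{}}P}P}P   [P → { }]
{{{{{}}{}}P}P}P => {{{{{}}{}}{}}P}P   [P → { }]
{{{{{}}{}}{}}P}P => {{{{{}}{}}{}}{}}P   [P → { }]
{{{{{}}{}}{}}{}}P => {{{{{}}{}}{}}{}}{}   [P → { }]

P => {P}P => {{P}P}P => {{{P}P}P}P => {{{{P}P}P}P}P => {{{{{}}P}P}P}P => {{{{{}}{}}P}P}P => {{{{{}}{}}{}}P}P => {{{{{}}{}}{}}{}}P => {{{{{}}{}}{}}{}}{}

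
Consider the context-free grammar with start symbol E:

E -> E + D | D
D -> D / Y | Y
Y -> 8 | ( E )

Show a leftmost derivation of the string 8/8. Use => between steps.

E => D   [E -> D]
D => D/Y   [D -> D / Y]
D/Y => Y/Y   [D -> Y]
Y/Y => 8/Y   [Y -> 8]
8/Y => 8/8   [Y -> 8]

E=>D=>D/Y=>Y/Y=>8/Y=>8/8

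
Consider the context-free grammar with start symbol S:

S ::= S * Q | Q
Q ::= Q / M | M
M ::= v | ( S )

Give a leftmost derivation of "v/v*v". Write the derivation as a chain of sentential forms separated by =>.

S => S*Q => Q*Q => Q/M*Q => M/M*Q => v/M*Q => v/v*Q => v/v*M => v/v*v

S => S*Q   [S ::= S * Q]
S*Q => Q*Q   [S ::= Q]
Q*Q => Q/M*Q   [Q ::= Q / M]
Q/M*Q => M/M*Q   [Q ::= M]
M/M*Q => v/M*Q   [M ::= v]
v/M*Q => v/v*Q   [M ::= v]
v/v*Q => v/v*M   [Q ::= M]
v/v*M => v/v*v   [M ::= v]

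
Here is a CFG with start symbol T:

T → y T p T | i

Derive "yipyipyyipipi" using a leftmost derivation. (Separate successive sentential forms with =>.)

T => yTpT => yipT => yipyTpT => yipyipT => yipyipyTpT => yipyipyyTpTpT => yipyipyyipTpT => yipyipyyipipT => yipyipyyipipi

T => yTpT   [T → y T p T]
yTpT => yipT   [T → i]
yipT => yipyTpT   [T → y T p T]
yipyTpT => yipyipT   [T → i]
yipyipT => yipyipyTpT   [T → y T p T]
yipyipyTpT => yipyipyyTpTpT   [T → y T p T]
yipyipyyTpTpT => yipyipyyipTpT   [T → i]
yipyipyyipTpT => yipyipyyipipT   [T → i]
yipyipyyipipT => yipyipyyipipi   [T → i]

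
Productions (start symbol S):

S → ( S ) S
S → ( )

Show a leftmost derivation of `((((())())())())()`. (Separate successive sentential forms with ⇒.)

S ⇒ (S)S   [S → ( S ) S]
(S)S ⇒ ((S)S)S   [S → ( S ) S]
((S)S)S ⇒ (((S)S)S)S   [S → ( S ) S]
(((S)S)S)S ⇒ ((((S)S)S)S)S   [S → ( S ) S]
((((S)S)S)S)S ⇒ ((((())S)S)S)S   [S → ( )]
((((())S)S)S)S ⇒ ((((())())S)S)S   [S → ( )]
((((())())S)S)S ⇒ ((((())())())S)S   [S → ( )]
((((())())())S)S ⇒ ((((())())())())S   [S → ( )]
((((())())())())S ⇒ ((((())())())())()   [S → ( )]

S ⇒ (S)S ⇒ ((S)S)S ⇒ (((S)S)S)S ⇒ ((((S)S)S)S)S ⇒ ((((())S)S)S)S ⇒ ((((())())S)S)S ⇒ ((((())())())S)S ⇒ ((((())())())())S ⇒ ((((())())())())()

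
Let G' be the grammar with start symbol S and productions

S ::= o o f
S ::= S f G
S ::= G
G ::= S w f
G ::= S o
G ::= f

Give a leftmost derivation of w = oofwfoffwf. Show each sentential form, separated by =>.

S => G => Swf => SfGwf => GfGwf => SofGwf => GofGwf => SwfofGwf => oofwfofGwf => oofwfoffwf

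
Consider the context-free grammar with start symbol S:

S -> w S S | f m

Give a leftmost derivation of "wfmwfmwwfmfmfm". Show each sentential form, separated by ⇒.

S ⇒ wSS   [S -> w S S]
wSS ⇒ wfmS   [S -> f m]
wfmS ⇒ wfmwSS   [S -> w S S]
wfmwSS ⇒ wfmwfmS   [S -> f m]
wfmwfmS ⇒ wfmwfmwSS   [S -> w S S]
wfmwfmwSS ⇒ wfmwfmwwSSS   [S -> w S S]
wfmwfmwwSSS ⇒ wfmwfmwwfmSS   [S -> f m]
wfmwfmwwfmSS ⇒ wfmwfmwwfmfmS   [S -> f m]
wfmwfmwwfmfmS ⇒ wfmwfmwwfmfmfm   [S -> f m]

S ⇒ wSS ⇒ wfmS ⇒ wfmwSS ⇒ wfmwfmS ⇒ wfmwfmwSS ⇒ wfmwfmwwSSS ⇒ wfmwfmwwfmSS ⇒ wfmwfmwwfmfmS ⇒ wfmwfmwwfmfmfm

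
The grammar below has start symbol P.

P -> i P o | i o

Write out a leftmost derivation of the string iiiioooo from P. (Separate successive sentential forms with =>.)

P => iPo => iiPoo => iiiPooo => iiiioooo

P => iPo   [P -> i P o]
iPo => iiPoo   [P -> i P o]
iiPoo => iiiPooo   [P -> i P o]
iiiPooo => iiiioooo   [P -> i o]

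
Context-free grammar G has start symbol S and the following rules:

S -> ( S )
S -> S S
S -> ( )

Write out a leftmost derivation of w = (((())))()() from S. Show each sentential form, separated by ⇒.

S⇒SS⇒SSS⇒(S)SS⇒((S))SS⇒(((S)))SS⇒(((())))SS⇒(((())))()S⇒(((())))()()

S ⇒ SS   [S -> S S]
SS ⇒ SSS   [S -> S S]
SSS ⇒ (S)SS   [S -> ( S )]
(S)SS ⇒ ((S))SS   [S -> ( S )]
((S))SS ⇒ (((S)))SS   [S -> ( S )]
(((S)))SS ⇒ (((())))SS   [S -> ( )]
(((())))SS ⇒ (((())))()S   [S -> ( )]
(((())))()S ⇒ (((())))()()   [S -> ( )]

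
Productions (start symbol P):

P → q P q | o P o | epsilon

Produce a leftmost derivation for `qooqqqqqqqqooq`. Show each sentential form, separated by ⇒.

P ⇒ qPq   [P → q P q]
qPq ⇒ qoPoq   [P → o P o]
qoPoq ⇒ qooPooq   [P → o P o]
qooPooq ⇒ qooqPqooq   [P → q P q]
qooqPqooq ⇒ qooqqPqqooq   [P → q P q]
qooqqPqqooq ⇒ qooqqqPqqqooq   [P → q P q]
qooqqqPqqqooq ⇒ qooqqqqPqqqqooq   [P → q P q]
qooqqqqPqqqqooq ⇒ qooqqqqqqqqooq   [P → epsilon]

P ⇒ qPq ⇒ qoPoq ⇒ qooPooq ⇒ qooqPqooq ⇒ qooqqPqqooq ⇒ qooqqqPqqqooq ⇒ qooqqqqPqqqqooq ⇒ qooqqqqqqqqooq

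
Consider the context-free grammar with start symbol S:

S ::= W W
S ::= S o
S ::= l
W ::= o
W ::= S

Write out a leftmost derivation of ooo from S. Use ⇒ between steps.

S⇒So⇒WWo⇒oWo⇒ooo

S ⇒ So   [S ::= S o]
So ⇒ WWo   [S ::= W W]
WWo ⇒ oWo   [W ::= o]
oWo ⇒ ooo   [W ::= o]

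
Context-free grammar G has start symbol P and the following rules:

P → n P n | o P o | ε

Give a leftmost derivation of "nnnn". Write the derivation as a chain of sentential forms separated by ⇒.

P ⇒ nPn ⇒ nnPnn ⇒ nnnn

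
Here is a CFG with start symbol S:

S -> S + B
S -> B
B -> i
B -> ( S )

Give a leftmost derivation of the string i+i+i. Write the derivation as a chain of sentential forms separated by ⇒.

S ⇒ S+B   [S -> S + B]
S+B ⇒ S+B+B   [S -> S + B]
S+B+B ⇒ B+B+B   [S -> B]
B+B+B ⇒ i+B+B   [B -> i]
i+B+B ⇒ i+i+B   [B -> i]
i+i+B ⇒ i+i+i   [B -> i]

S ⇒ S+B ⇒ S+B+B ⇒ B+B+B ⇒ i+B+B ⇒ i+i+B ⇒ i+i+i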